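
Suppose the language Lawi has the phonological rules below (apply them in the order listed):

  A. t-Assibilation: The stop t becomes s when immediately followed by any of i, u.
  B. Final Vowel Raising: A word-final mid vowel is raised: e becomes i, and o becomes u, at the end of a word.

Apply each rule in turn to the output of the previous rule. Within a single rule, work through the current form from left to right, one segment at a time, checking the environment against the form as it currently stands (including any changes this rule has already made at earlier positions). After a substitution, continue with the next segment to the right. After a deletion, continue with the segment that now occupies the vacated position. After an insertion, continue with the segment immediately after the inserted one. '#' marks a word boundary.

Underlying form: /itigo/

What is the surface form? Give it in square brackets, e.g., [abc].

[isigu]

A t-Assibilation: [itigo] → [isigo]
B Final Vowel Raising: [isigo] → [isigu]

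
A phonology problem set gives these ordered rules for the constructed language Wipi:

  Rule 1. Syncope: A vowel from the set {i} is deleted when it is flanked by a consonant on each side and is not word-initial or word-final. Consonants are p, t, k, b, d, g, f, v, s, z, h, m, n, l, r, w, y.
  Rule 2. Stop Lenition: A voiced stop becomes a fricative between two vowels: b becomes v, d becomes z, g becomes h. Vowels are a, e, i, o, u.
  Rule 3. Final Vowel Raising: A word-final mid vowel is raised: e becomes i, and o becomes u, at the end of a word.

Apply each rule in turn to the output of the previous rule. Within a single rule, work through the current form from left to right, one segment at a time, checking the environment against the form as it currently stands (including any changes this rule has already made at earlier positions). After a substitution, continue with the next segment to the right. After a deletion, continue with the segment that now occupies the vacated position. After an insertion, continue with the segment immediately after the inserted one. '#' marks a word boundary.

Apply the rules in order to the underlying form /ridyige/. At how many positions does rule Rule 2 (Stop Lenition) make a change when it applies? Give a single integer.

Rule 1 Syncope: [ridyige] → [rdyge]
Rule 2 Stop Lenition: no change — [rdyge]
Rule 3 Final Vowel Raising: [rdyge] → [rdygi]
Rule Rule 2 changed 0 position(s).

0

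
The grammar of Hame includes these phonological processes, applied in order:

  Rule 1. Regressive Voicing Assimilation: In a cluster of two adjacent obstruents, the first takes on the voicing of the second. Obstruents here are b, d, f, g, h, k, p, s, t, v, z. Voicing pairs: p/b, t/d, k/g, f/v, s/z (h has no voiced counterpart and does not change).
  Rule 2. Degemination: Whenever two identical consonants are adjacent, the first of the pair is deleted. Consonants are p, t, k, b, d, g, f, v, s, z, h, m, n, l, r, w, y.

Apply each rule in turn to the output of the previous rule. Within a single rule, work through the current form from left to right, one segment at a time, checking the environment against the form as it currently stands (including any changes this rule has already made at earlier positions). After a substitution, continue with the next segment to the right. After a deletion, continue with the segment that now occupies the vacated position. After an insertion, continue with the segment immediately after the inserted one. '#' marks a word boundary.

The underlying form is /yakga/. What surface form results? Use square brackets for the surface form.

Rule 1 Regressive Voicing Assimilation: [yakga] → [yagga]
Rule 2 Degemination: [yagga] → [yaga]

[yaga]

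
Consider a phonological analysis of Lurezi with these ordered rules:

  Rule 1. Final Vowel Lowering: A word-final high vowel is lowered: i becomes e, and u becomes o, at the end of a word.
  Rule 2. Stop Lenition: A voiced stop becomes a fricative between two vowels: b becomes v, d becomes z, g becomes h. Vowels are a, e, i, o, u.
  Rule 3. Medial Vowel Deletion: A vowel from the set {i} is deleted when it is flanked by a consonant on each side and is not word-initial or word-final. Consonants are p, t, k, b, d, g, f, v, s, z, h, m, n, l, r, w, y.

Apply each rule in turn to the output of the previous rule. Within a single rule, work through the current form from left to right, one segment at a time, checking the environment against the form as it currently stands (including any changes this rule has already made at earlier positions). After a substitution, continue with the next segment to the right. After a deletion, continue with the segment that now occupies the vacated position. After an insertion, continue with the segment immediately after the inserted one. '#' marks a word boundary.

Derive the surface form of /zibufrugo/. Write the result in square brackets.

Rule 1 Final Vowel Lowering: no change — [zibufrugo]
Rule 2 Stop Lenition: [zibufrugo] → [zivufruho]
Rule 3 Medial Vowel Deletion: [zivufruho] → [zvufruho]

[zvufruho]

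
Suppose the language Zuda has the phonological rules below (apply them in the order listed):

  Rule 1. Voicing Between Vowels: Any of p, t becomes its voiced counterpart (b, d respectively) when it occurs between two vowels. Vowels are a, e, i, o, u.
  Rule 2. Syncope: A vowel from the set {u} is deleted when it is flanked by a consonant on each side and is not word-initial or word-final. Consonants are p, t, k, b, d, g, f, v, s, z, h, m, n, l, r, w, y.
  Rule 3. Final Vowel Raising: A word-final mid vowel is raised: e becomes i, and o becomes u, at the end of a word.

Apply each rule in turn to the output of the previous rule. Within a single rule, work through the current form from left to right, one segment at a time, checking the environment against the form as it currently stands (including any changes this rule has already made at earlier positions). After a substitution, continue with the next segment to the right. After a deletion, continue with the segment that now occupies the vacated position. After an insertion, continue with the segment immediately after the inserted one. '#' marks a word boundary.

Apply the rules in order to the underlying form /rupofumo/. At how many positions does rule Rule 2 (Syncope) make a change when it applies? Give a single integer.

2

Rule 1 Voicing Between Vowels: [rupofumo] → [rubofumo]
Rule 2 Syncope: [rubofumo] → [rbofmo]
Rule 3 Final Vowel Raising: [rbofmo] → [rbofmu]
Rule Rule 2 changed 2 position(s).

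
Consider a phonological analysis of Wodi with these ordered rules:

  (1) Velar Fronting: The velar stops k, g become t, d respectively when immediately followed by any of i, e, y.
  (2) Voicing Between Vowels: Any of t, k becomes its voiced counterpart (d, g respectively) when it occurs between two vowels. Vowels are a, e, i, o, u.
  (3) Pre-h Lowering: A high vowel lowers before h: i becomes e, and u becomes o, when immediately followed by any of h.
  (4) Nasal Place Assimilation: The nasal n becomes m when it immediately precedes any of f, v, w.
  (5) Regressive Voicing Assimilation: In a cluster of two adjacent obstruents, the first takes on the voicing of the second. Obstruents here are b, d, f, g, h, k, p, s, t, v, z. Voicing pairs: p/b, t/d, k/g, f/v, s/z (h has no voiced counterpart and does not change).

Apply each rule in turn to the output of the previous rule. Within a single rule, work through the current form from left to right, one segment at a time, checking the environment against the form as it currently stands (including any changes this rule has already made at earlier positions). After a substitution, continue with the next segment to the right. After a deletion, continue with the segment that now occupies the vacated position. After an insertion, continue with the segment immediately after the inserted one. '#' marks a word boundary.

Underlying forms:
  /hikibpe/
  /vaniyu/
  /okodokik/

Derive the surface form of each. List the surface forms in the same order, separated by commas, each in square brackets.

[hidippe], [vaniyu], [ogododik]

/hikibpe/:
  (1) Velar Fronting: [hikibpe] → [hitibpe]
  (2) Voicing Between Vowels: [hitibpe] → [hidibpe]
  (3) Pre-h Lowering: no change — [hidibpe]
  (4) Nasal Place Assimilation: no change — [hidibpe]
  (5) Regressive Voicing Assimilation: [hidibpe] → [hidippe]
/vaniyu/:
  (1) Velar Fronting: no change — [vaniyu]
  (2) Voicing Between Vowels: no change — [vaniyu]
  (3) Pre-h Lowering: no change — [vaniyu]
  (4) Nasal Place Assimilation: no change — [vaniyu]
  (5) Regressive Voicing Assimilation: no change — [vaniyu]
/okodokik/:
  (1) Velar Fronting: [okodokik] → [okodotik]
  (2) Voicing Between Vowels: [okodotik] → [ogododik]
  (3) Pre-h Lowering: no change — [ogododik]
  (4) Nasal Place Assimilation: no change — [ogododik]
  (5) Regressive Voicing Assimilation: no change — [ogododik]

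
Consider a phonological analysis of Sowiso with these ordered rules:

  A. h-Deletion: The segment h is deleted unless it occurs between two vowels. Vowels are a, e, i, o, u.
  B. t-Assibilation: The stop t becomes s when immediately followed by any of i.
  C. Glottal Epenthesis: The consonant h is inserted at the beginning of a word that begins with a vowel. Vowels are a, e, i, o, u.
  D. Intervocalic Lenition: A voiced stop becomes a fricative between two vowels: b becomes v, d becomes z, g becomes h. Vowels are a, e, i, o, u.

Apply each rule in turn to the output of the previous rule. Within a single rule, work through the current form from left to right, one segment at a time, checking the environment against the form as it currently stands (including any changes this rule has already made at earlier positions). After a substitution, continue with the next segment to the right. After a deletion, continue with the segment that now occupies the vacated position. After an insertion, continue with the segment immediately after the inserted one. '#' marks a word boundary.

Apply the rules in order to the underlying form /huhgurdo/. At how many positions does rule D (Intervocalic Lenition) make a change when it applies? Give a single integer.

A h-Deletion: [huhgurdo] → [ugurdo]
B t-Assibilation: no change — [ugurdo]
C Glottal Epenthesis: [ugurdo] → [hugurdo]
D Intervocalic Lenition: [hugurdo] → [huhurdo]
Rule D changed 1 position(s).

1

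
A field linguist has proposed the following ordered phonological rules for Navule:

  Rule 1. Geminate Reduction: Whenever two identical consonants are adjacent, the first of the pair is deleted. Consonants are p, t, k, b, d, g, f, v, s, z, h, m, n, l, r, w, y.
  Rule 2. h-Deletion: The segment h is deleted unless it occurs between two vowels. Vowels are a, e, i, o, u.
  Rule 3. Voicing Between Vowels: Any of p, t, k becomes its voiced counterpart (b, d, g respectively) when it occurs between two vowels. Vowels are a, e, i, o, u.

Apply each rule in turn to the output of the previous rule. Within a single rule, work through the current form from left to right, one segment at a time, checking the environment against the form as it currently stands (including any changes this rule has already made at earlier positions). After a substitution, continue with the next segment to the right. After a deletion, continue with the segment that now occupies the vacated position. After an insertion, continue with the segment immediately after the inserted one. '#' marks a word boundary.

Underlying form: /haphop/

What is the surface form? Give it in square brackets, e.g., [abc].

[abop]

Rule 1 Geminate Reduction: no change — [haphop]
Rule 2 h-Deletion: [haphop] → [apop]
Rule 3 Voicing Between Vowels: [apop] → [abop]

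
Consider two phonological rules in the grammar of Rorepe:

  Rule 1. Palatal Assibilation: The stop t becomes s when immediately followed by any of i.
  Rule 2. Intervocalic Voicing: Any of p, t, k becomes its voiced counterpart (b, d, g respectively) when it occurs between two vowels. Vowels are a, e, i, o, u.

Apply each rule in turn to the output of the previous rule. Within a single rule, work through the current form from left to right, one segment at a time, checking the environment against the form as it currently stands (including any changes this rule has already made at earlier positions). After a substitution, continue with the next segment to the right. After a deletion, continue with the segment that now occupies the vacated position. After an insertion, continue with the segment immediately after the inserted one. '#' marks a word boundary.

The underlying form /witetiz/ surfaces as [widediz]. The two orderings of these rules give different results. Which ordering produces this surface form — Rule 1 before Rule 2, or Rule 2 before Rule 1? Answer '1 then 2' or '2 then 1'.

2 then 1

Order 1 then 2:
  1 Palatal Assibilation: [witetiz] → [witesiz]
  2 Intervocalic Voicing: [witesiz] → [widesiz]
  result: [widesiz]
Order 2 then 1:
  2 Intervocalic Voicing: [witetiz] → [widediz]
  1 Palatal Assibilation: no change — [widediz]
  result: [widediz]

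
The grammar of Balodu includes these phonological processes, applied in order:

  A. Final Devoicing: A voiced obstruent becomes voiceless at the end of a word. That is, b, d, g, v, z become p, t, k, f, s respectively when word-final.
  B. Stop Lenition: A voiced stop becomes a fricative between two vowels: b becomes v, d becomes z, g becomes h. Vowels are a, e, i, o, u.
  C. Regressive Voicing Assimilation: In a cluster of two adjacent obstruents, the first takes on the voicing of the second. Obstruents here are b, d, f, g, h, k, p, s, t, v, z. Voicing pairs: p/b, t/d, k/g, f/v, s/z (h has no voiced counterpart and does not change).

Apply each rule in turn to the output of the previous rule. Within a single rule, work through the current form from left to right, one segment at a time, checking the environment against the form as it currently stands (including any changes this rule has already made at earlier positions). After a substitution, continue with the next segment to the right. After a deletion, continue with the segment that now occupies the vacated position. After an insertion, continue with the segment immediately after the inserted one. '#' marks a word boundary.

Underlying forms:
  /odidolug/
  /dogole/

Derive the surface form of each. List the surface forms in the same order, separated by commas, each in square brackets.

[ozizoluk], [dohole]

/odidolug/:
  A Final Devoicing: [odidolug] → [odidoluk]
  B Stop Lenition: [odidoluk] → [ozizoluk]
  C Regressive Voicing Assimilation: no change — [ozizoluk]
/dogole/:
  A Final Devoicing: no change — [dogole]
  B Stop Lenition: [dogole] → [dohole]
  C Regressive Voicing Assimilation: no change — [dohole]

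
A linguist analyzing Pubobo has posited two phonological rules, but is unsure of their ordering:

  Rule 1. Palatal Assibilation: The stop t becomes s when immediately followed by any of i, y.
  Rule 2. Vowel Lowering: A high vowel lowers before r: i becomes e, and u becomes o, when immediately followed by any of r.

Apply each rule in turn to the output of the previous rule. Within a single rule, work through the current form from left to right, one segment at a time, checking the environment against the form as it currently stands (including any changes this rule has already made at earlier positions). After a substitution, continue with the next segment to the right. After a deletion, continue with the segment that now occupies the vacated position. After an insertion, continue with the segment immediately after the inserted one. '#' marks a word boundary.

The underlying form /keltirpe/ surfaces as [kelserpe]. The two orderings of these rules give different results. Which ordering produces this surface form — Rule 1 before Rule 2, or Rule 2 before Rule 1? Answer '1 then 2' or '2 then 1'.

1 then 2

Order 1 then 2:
  1 Palatal Assibilation: [keltirpe] → [kelsirpe]
  2 Vowel Lowering: [kelsirpe] → [kelserpe]
  result: [kelserpe]
Order 2 then 1:
  2 Vowel Lowering: [keltirpe] → [kelterpe]
  1 Palatal Assibilation: no change — [kelterpe]
  result: [kelterpe]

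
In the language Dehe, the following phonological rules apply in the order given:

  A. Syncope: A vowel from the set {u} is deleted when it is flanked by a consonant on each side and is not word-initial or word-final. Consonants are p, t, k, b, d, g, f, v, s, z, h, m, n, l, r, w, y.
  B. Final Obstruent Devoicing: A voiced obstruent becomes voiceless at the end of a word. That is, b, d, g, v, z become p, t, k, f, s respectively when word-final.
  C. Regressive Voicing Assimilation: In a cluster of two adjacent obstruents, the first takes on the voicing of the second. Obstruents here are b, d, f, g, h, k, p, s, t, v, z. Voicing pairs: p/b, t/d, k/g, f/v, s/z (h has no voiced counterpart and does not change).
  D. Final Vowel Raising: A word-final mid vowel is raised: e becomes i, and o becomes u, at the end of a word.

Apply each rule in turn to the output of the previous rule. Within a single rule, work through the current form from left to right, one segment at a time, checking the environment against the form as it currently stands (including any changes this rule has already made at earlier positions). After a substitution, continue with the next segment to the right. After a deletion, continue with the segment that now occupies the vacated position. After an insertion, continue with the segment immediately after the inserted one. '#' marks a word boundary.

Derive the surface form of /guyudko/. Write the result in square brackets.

[gytku]

A Syncope: [guyudko] → [gydko]
B Final Obstruent Devoicing: no change — [gydko]
C Regressive Voicing Assimilation: [gydko] → [gytko]
D Final Vowel Raising: [gytko] → [gytku]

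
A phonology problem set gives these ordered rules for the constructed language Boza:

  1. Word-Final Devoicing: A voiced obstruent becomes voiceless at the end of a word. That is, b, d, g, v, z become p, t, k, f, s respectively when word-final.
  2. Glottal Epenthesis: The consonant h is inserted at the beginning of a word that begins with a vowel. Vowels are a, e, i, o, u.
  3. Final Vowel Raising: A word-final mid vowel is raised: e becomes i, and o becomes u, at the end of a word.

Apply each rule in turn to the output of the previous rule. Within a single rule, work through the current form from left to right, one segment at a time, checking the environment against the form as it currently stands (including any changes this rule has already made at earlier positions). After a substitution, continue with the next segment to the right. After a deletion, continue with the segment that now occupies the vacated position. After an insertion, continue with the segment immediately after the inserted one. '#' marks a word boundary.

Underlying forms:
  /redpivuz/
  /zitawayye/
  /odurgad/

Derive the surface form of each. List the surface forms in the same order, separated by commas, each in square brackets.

/redpivuz/:
  1 Word-Final Devoicing: [redpivuz] → [redpivus]
  2 Glottal Epenthesis: no change — [redpivus]
  3 Final Vowel Raising: no change — [redpivus]
/zitawayye/:
  1 Word-Final Devoicing: no change — [zitawayye]
  2 Glottal Epenthesis: no change — [zitawayye]
  3 Final Vowel Raising: [zitawayye] → [zitawayyi]
/odurgad/:
  1 Word-Final Devoicing: [odurgad] → [odurgat]
  2 Glottal Epenthesis: [odurgat] → [hodurgat]
  3 Final Vowel Raising: no change — [hodurgat]

[redpivus], [zitawayyi], [hodurgat]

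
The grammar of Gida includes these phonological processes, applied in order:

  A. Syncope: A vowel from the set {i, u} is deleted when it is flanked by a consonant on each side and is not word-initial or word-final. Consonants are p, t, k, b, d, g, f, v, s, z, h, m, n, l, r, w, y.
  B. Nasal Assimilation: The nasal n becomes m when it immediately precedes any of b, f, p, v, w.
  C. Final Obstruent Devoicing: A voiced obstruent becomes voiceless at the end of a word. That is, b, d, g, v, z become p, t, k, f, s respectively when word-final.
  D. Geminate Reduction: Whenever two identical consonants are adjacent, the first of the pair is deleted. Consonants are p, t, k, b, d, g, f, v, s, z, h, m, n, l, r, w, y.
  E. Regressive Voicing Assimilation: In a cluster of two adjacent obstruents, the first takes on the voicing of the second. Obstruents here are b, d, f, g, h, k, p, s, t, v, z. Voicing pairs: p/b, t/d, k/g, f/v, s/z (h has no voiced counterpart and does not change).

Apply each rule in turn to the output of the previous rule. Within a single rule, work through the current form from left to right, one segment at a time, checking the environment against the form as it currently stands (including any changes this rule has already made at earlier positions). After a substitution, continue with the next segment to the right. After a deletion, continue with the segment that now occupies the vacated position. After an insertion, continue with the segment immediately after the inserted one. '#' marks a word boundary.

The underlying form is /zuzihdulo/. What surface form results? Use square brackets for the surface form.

A Syncope: [zuzihdulo] → [zzhdlo]
B Nasal Assimilation: no change — [zzhdlo]
C Final Obstruent Devoicing: no change — [zzhdlo]
D Geminate Reduction: [zzhdlo] → [zhdlo]
E Regressive Voicing Assimilation: [zhdlo] → [shdlo]

[shdlo]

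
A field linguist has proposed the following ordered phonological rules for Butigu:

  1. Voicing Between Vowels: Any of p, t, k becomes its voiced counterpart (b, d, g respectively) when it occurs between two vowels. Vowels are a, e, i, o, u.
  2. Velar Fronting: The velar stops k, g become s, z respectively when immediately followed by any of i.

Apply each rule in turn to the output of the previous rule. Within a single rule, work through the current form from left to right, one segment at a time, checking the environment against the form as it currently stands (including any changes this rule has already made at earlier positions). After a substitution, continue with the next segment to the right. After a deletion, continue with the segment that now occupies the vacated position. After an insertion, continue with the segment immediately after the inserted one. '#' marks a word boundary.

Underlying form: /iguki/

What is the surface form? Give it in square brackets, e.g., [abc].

1 Voicing Between Vowels: [iguki] → [igugi]
2 Velar Fronting: [igugi] → [iguzi]

[iguzi]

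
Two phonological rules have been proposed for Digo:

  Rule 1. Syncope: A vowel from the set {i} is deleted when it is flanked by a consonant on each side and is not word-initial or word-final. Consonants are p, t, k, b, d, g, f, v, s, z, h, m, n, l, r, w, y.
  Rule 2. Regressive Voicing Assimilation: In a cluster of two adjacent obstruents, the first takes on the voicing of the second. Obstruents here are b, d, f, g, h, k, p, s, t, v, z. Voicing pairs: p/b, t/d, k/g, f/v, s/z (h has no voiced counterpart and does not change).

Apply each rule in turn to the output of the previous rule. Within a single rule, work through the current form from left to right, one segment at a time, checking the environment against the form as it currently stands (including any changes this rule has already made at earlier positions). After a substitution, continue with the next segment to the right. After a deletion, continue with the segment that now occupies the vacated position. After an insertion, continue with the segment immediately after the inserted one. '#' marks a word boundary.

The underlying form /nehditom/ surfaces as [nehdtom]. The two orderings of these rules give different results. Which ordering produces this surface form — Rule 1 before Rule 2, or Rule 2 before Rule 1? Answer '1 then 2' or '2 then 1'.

2 then 1

Order 1 then 2:
  1 Syncope: [nehditom] → [nehdtom]
  2 Regressive Voicing Assimilation: [nehdtom] → [nehttom]
  result: [nehttom]
Order 2 then 1:
  2 Regressive Voicing Assimilation: no change — [nehditom]
  1 Syncope: [nehditom] → [nehdtom]
  result: [nehdtom]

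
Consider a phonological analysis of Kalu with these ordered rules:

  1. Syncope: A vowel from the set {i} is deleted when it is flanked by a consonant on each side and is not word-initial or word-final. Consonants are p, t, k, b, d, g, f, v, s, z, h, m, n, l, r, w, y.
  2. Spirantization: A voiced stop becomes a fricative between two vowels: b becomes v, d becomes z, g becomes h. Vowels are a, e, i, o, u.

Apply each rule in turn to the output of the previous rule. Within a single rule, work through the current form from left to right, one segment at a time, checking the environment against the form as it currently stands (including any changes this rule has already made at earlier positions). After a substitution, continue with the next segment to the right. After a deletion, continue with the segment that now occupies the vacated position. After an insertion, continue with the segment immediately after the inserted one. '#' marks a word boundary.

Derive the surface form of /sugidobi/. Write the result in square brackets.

1 Syncope: [sugidobi] → [sugdobi]
2 Spirantization: [sugdobi] → [sugdovi]

[sugdovi]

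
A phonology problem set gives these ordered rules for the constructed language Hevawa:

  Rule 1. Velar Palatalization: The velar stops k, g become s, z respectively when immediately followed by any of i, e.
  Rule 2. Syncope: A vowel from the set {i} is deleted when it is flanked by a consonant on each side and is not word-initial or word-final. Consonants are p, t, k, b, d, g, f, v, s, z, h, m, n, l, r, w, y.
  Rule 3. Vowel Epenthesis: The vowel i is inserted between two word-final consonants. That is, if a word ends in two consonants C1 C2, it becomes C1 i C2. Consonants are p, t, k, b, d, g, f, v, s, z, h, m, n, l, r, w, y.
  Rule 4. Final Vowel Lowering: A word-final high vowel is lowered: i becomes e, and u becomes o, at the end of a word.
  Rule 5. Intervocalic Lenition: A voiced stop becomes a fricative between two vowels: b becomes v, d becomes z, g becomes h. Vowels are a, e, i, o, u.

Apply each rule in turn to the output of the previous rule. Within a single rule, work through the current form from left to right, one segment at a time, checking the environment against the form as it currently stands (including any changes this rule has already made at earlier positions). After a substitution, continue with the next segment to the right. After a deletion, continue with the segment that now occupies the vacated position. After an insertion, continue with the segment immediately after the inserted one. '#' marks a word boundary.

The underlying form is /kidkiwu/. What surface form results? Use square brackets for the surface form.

[sdswo]

Rule 1 Velar Palatalization: [kidkiwu] → [sidsiwu]
Rule 2 Syncope: [sidsiwu] → [sdswu]
Rule 3 Vowel Epenthesis: no change — [sdswu]
Rule 4 Final Vowel Lowering: [sdswu] → [sdswo]
Rule 5 Intervocalic Lenition: no change — [sdswo]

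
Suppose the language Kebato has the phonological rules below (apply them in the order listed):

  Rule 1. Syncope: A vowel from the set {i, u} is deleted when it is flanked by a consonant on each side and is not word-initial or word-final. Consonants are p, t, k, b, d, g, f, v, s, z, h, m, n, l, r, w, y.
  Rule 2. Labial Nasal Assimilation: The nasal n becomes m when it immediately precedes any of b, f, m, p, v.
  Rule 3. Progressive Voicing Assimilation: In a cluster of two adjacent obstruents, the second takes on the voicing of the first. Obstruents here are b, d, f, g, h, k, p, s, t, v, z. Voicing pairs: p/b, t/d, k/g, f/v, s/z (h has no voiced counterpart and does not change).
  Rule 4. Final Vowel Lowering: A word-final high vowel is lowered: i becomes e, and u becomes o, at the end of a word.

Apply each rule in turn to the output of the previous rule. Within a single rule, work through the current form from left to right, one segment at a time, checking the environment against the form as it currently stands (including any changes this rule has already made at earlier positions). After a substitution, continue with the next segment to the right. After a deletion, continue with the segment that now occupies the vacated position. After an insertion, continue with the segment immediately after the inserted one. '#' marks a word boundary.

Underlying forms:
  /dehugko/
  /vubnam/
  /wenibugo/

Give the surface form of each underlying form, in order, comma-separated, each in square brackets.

[dehkko], [vbnam], [wembgo]

/dehugko/:
  Rule 1 Syncope: [dehugko] → [dehgko]
  Rule 2 Labial Nasal Assimilation: no change — [dehgko]
  Rule 3 Progressive Voicing Assimilation: [dehgko] → [dehkko]
  Rule 4 Final Vowel Lowering: no change — [dehkko]
/vubnam/:
  Rule 1 Syncope: [vubnam] → [vbnam]
  Rule 2 Labial Nasal Assimilation: no change — [vbnam]
  Rule 3 Progressive Voicing Assimilation: no change — [vbnam]
  Rule 4 Final Vowel Lowering: no change — [vbnam]
/wenibugo/:
  Rule 1 Syncope: [wenibugo] → [wenbgo]
  Rule 2 Labial Nasal Assimilation: [wenbgo] → [wembgo]
  Rule 3 Progressive Voicing Assimilation: no change — [wembgo]
  Rule 4 Final Vowel Lowering: no change — [wembgo]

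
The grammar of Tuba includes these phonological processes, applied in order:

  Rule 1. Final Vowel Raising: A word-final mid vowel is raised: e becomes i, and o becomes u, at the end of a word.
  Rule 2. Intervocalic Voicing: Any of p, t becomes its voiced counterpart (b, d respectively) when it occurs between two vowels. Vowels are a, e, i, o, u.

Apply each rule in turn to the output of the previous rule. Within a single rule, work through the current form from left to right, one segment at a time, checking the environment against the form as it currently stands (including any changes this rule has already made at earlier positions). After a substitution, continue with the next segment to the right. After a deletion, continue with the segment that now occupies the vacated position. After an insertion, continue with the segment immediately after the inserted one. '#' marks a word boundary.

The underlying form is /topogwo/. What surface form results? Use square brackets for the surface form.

[tobogwu]

Rule 1 Final Vowel Raising: [topogwo] → [topogwu]
Rule 2 Intervocalic Voicing: [topogwu] → [tobogwu]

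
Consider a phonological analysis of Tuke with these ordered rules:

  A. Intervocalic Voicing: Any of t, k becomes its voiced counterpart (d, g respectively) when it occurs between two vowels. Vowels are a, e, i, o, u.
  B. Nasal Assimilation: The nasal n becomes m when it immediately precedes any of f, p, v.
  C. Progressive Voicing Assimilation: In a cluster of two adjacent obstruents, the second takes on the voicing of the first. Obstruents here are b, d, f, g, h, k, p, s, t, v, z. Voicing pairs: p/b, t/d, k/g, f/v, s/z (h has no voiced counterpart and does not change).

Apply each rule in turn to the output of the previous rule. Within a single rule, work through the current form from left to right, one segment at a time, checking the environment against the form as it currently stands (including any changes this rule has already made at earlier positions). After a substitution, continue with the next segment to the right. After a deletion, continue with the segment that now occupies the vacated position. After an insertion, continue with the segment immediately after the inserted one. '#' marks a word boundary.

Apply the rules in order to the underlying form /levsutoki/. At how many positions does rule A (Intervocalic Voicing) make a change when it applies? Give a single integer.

2

A Intervocalic Voicing: [levsutoki] → [levsudogi]
B Nasal Assimilation: no change — [levsudogi]
C Progressive Voicing Assimilation: [levsudogi] → [levzudogi]
Rule A changed 2 position(s).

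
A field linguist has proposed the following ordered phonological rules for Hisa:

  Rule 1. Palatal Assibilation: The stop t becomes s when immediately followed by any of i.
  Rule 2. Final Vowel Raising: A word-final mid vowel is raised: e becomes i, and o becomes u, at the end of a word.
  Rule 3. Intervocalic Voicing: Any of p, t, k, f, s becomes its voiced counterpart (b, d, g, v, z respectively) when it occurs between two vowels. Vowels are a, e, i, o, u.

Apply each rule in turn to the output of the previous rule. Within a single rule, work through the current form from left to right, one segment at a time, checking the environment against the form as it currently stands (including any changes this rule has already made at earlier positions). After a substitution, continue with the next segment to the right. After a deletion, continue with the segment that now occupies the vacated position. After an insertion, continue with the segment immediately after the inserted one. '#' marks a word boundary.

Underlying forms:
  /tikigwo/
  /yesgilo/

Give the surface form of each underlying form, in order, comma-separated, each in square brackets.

[sigigwu], [yesgilu]

/tikigwo/:
  Rule 1 Palatal Assibilation: [tikigwo] → [sikigwo]
  Rule 2 Final Vowel Raising: [sikigwo] → [sikigwu]
  Rule 3 Intervocalic Voicing: [sikigwu] → [sigigwu]
/yesgilo/:
  Rule 1 Palatal Assibilation: no change — [yesgilo]
  Rule 2 Final Vowel Raising: [yesgilo] → [yesgilu]
  Rule 3 Intervocalic Voicing: no change — [yesgilu]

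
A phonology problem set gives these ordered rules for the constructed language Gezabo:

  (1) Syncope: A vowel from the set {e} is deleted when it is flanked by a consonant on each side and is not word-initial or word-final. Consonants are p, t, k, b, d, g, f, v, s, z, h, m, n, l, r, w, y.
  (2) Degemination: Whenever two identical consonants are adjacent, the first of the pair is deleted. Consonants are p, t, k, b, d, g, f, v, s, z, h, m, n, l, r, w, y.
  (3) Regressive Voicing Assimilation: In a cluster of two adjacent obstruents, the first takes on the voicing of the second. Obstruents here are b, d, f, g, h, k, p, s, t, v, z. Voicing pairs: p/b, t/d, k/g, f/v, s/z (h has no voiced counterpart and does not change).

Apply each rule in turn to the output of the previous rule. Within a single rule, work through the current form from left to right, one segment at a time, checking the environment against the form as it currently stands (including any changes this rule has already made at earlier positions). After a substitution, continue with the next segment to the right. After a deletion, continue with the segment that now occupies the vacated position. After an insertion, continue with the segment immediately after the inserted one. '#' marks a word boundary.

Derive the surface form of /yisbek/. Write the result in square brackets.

[yizpk]

(1) Syncope: [yisbek] → [yisbk]
(2) Degemination: no change — [yisbk]
(3) Regressive Voicing Assimilation: [yisbk] → [yizpk]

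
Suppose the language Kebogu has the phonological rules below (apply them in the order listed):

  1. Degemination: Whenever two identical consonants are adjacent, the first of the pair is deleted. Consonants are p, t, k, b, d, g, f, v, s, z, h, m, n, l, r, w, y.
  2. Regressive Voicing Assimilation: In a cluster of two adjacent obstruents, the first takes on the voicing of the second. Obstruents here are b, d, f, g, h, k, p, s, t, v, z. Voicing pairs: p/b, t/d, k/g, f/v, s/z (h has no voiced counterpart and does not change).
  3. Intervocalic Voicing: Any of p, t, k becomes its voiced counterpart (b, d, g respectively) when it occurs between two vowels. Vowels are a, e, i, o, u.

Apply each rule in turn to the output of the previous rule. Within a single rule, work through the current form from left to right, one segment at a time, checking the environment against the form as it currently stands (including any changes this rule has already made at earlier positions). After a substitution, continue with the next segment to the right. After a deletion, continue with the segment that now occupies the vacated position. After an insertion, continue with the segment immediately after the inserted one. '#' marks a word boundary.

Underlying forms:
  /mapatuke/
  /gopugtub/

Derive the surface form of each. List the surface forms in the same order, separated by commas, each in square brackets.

/mapatuke/:
  1 Degemination: no change — [mapatuke]
  2 Regressive Voicing Assimilation: no change — [mapatuke]
  3 Intervocalic Voicing: [mapatuke] → [mabaduge]
/gopugtub/:
  1 Degemination: no change — [gopugtub]
  2 Regressive Voicing Assimilation: [gopugtub] → [gopuktub]
  3 Intervocalic Voicing: [gopuktub] → [gobuktub]

[mabaduge], [gobuktub]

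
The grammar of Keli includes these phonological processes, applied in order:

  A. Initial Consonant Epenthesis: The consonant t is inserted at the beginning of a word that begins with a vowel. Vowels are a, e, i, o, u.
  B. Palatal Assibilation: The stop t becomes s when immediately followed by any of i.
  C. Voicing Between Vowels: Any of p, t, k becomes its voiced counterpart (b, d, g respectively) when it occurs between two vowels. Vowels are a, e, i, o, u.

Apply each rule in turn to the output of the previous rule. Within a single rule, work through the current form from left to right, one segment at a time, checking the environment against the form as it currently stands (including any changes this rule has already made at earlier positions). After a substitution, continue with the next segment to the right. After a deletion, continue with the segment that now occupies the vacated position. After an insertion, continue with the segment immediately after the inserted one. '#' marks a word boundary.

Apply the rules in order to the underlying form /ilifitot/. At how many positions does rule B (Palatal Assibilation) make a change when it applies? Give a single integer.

A Initial Consonant Epenthesis: [ilifitot] → [tilifitot]
B Palatal Assibilation: [tilifitot] → [silifitot]
C Voicing Between Vowels: [silifitot] → [silifidot]
Rule B changed 1 position(s).

1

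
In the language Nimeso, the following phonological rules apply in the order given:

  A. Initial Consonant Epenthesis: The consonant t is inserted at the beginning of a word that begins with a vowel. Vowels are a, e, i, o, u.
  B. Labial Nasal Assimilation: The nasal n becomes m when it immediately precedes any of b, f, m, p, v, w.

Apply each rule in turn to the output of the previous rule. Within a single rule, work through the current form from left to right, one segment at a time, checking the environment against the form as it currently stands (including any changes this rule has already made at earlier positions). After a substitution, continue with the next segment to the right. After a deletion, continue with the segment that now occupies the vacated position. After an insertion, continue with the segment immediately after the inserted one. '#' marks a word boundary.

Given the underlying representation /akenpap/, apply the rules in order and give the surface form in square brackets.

[takempap]

A Initial Consonant Epenthesis: [akenpap] → [takenpap]
B Labial Nasal Assimilation: [takenpap] → [takempap]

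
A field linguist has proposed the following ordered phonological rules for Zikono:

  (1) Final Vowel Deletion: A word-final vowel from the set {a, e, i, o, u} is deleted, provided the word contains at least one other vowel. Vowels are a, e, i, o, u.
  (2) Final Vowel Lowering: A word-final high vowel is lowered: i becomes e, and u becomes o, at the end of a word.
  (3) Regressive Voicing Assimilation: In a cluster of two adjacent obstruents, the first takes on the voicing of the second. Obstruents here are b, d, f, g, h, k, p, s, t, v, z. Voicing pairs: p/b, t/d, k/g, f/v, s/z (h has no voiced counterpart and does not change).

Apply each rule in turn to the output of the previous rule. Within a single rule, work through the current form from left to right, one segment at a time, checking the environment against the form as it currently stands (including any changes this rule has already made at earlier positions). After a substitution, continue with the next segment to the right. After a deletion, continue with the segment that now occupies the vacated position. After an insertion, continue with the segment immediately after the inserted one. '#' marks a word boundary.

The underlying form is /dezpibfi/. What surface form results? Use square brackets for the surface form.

[despipf]

(1) Final Vowel Deletion: [dezpibfi] → [dezpibf]
(2) Final Vowel Lowering: no change — [dezpibf]
(3) Regressive Voicing Assimilation: [dezpibf] → [despipf]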